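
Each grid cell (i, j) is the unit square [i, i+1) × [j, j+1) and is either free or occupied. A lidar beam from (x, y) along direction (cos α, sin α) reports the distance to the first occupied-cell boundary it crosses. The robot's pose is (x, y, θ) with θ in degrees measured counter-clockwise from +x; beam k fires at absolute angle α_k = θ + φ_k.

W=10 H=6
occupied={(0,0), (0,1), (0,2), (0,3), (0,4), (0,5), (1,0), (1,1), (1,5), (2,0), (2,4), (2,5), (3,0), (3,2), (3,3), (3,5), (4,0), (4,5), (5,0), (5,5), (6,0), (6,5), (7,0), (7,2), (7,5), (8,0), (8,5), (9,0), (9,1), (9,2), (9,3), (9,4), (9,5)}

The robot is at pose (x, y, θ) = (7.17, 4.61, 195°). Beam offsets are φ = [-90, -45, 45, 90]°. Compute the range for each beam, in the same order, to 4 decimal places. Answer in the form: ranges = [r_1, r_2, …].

beam 1: φ=-90°, α=105°
  cosα=-0.2588 sinα=0.9659 | (7,4) | tMaxX 0.6568 tMaxY 0.4038 | tΔX 3.8637 tΔY 1.0353
    t=0.4038 [y] (7,5) — stop
  → r_1 = 0.4038
beam 2: φ=-45°, α=150°
  cosα=-0.8660 sinα=0.5000 | (7,4) | tMaxX 0.1963 tMaxY 0.7800 | tΔX 1.1547 tΔY 2.0000
    t=0.1963 [x] (6,4)
    t=0.7800 [y] (6,5) — stop
  → r_2 = 0.7800
beam 3: φ=45°, α=240°
  cosα=-0.5000 sinα=-0.8660 | (7,4) | tMaxX 0.3400 tMaxY 0.7044 | tΔX 2.0000 tΔY 1.1547
    t=0.3400 [x] (6,4)
    t=0.7044 [y] (6,3)
    t=1.8591 [y] (6,2)
    t=2.3400 [x] (5,2)
    t=3.0138 [y] (5,1)
    t=4.1685 [y] (5,0) — stop
  → r_3 = 4.1685
beam 4: φ=90°, α=285°
  cosα=0.2588 sinα=-0.9659 | (7,4) | tMaxX 3.2069 tMaxY 0.6315 | tΔX 3.8637 tΔY 1.0353
    t=0.6315 [y] (7,3)
    t=1.6668 [y] (7,2) — stop
  → r_4 = 1.6668

ranges = [0.4038, 0.7800, 4.1685, 1.6668]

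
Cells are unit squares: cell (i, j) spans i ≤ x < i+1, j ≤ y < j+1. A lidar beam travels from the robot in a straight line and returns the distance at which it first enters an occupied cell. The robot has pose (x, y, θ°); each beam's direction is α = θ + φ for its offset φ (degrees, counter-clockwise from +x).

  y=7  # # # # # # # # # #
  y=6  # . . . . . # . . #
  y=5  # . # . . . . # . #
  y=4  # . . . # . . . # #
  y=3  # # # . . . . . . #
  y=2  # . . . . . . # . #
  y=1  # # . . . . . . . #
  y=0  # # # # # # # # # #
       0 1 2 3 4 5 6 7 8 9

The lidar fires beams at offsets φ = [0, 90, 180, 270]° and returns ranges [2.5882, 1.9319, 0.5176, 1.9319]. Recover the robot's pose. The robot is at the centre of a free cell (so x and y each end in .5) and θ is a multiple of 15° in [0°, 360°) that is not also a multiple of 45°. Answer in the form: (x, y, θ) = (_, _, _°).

Enumerate (i+0.5, j+0.5, θ) over the 39 free cells and 16 admissible headings. For each, cast all 4 beams and compare to the given ranges.
  (6.5, 1.5, 105°): beam 1 = 5.6940 ≠ 2.5882 ✗
  (5.5, 3.5, 240°): beam 1 = 2.8868 ≠ 2.5882 ✗
  (2.5, 2.5, 330°): beam 1 = 3.0000 ≠ 2.5882 ✗
  …
  (5.5, 1.5, 105°): r_1=2.5882, r_2=1.9319, r_3=0.5176, r_4=1.9319 — all match ✓
Unique over the lattice → pose = (5.5, 1.5, 105°).

(x, y, θ) = (5.5, 1.5, 105°)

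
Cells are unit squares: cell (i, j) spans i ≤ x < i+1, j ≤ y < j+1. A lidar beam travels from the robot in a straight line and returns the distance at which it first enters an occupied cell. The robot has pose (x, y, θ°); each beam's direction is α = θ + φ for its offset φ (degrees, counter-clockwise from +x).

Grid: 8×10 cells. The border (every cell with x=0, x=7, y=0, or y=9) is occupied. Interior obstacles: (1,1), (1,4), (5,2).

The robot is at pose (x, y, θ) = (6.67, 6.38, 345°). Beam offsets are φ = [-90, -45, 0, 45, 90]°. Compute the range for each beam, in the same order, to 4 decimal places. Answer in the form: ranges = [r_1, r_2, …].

beam 1: φ=-90°, α=255°
  cosα=-0.2588 sinα=-0.9659 | (6,6) | tMaxX 2.5887 tMaxY 0.3934 | tΔX 3.8637 tΔY 1.0353
    t=0.3934 [y] (6,5)
    t=1.4287 [y] (6,4)
    t=2.4640 [y] (6,3)
    t=2.5887 [x] (5,3)
    t=3.4992 [y] (5,2) — stop
  → r_1 = 3.4992
beam 2: φ=-45°, α=300°
  cosα=0.5000 sinα=-0.8660 | (6,6) | tMaxX 0.6600 tMaxY 0.4388 | tΔX 2.0000 tΔY 1.1547
    t=0.4388 [y] (6,5)
    t=0.6600 [x] (7,5) — stop
  → r_2 = 0.6600
beam 3: φ=0°, α=345°
  cosα=0.9659 sinα=-0.2588 | (6,6) | tMaxX 0.3416 tMaxY 1.4682 | tΔX 1.0353 tΔY 3.8637
    t=0.3416 [x] (7,6) — stop
  → r_3 = 0.3416
beam 4: φ=45°, α=30°
  cosα=0.8660 sinα=0.5000 | (6,6) | tMaxX 0.3811 tMaxY 1.2400 | tΔX 1.1547 tΔY 2.0000
    t=0.3811 [x] (7,6) — stop
  → r_4 = 0.3811
beam 5: φ=90°, α=75°
  cosα=0.2588 sinα=0.9659 | (6,6) | tMaxX 1.2750 tMaxY 0.6419 | tΔX 3.8637 tΔY 1.0353
    t=0.6419 [y] (6,7)
    t=1.2750 [x] (7,7) — stop
  → r_5 = 1.2750

ranges = [3.4992, 0.6600, 0.3416, 0.3811, 1.2750]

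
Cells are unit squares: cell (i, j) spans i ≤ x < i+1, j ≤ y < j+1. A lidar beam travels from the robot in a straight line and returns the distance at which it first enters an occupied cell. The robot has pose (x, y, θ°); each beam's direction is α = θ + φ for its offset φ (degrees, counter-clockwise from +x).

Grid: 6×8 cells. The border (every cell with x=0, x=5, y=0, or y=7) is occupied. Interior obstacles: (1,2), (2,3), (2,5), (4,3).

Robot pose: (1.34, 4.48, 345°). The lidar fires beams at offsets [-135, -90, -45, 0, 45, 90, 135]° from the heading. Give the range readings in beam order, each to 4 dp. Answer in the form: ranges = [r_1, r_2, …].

beam 1: φ=-135°, α=210°
  d=(-0.8660,-0.5000)  start (1,4)  tX=0.3926 tY=0.9600  stride 1/|dx|=1.1547 1/|dy|=2.0000
    cross x-line → (0,4), t=0.3926 (wall)
  → r_1 = 0.3926
beam 2: φ=-90°, α=255°
  d=(-0.2588,-0.9659)  start (1,4)  tX=1.3137 tY=0.4969  stride 1/|dx|=3.8637 1/|dy|=1.0353
    cross y-line → (1,3), t=0.4969
    cross x-line → (0,3), t=1.3137 (wall)
  → r_2 = 1.3137
beam 3: φ=-45°, α=300°
  d=(0.5000,-0.8660)  start (1,4)  tX=1.3200 tY=0.5543  stride 1/|dx|=2.0000 1/|dy|=1.1547
    cross y-line → (1,3), t=0.5543
    cross x-line → (2,3), t=1.3200 (wall)
  → r_3 = 1.3200
beam 4: φ=0°, α=345°
  d=(0.9659,-0.2588)  start (1,4)  tX=0.6833 tY=1.8546  stride 1/|dx|=1.0353 1/|dy|=3.8637
    cross x-line → (2,4), t=0.6833
    cross x-line → (3,4), t=1.7186
    cross y-line → (3,3), t=1.8546
    cross x-line → (4,3), t=2.7538 (wall)
  → r_4 = 2.7538
beam 5: φ=45°, α=30°
  d=(0.8660,0.5000)  start (1,4)  tX=0.7621 tY=1.0400  stride 1/|dx|=1.1547 1/|dy|=2.0000
    cross x-line → (2,4), t=0.7621
    cross y-line → (2,5), t=1.0400 (wall)
  → r_5 = 1.0400
beam 6: φ=90°, α=75°
  d=(0.2588,0.9659)  start (1,4)  tX=2.5500 tY=0.5383  stride 1/|dx|=3.8637 1/|dy|=1.0353
    cross y-line → (1,5), t=0.5383
    cross y-line → (1,6), t=1.5736
    cross x-line → (2,6), t=2.5500
    cross y-line → (2,7), t=2.6089 (wall)
  → r_6 = 2.6089
beam 7: φ=135°, α=120°
  d=(-0.5000,0.8660)  start (1,4)  tX=0.6800 tY=0.6004  stride 1/|dx|=2.0000 1/|dy|=1.1547
    cross y-line → (1,5), t=0.6004
    cross x-line → (0,5), t=0.6800 (wall)
  → r_7 = 0.6800

ranges = [0.3926, 1.3137, 1.3200, 2.7538, 1.0400, 2.6089, 0.6800]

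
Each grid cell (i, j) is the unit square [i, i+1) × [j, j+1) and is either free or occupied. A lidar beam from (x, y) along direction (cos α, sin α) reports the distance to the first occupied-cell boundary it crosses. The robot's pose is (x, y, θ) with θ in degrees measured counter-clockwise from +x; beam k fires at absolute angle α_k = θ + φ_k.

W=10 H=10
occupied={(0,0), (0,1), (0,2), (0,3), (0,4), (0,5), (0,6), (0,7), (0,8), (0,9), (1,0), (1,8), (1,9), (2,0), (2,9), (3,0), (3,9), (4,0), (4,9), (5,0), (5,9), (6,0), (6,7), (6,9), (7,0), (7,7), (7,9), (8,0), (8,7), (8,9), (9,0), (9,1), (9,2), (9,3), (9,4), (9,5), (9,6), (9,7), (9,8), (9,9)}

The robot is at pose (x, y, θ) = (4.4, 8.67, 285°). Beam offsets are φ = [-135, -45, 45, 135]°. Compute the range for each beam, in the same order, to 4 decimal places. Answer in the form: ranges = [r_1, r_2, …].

beam 1: φ=-135°, α=150°
  direction (-0.8660, 0.5000); cell (4,8); t to first gridline: x 0.4619, y 0.6600 (then +1.1547 / +2.0000)
    (3,8) via x @ 0.4619
    (3,9) via y @ 0.6600  # hit
  → r_1 = 0.6600
beam 2: φ=-45°, α=240°
  direction (-0.5000, -0.8660); cell (4,8); t to first gridline: x 0.8000, y 0.7736 (then +2.0000 / +1.1547)
    (4,7) via y @ 0.7736
    (3,7) via x @ 0.8000
    (3,6) via y @ 1.9283
    (2,6) via x @ 2.8000
    (2,5) via y @ 3.0831
    (2,4) via y @ 4.2378
    (1,4) via x @ 4.8000
    (1,3) via y @ 5.3925
    (1,2) via y @ 6.5472
    (0,2) via x @ 6.8000  # hit
  → r_2 = 6.8000
beam 3: φ=45°, α=330°
  direction (0.8660, -0.5000); cell (4,8); t to first gridline: x 0.6928, y 1.3400 (then +1.1547 / +2.0000)
    (5,8) via x @ 0.6928
    (5,7) via y @ 1.3400
    (6,7) via x @ 1.8475  # hit
  → r_3 = 1.8475
beam 4: φ=135°, α=60°
  direction (0.5000, 0.8660); cell (4,8); t to first gridline: x 1.2000, y 0.3811 (then +2.0000 / +1.1547)
    (4,9) via y @ 0.3811  # hit
  → r_4 = 0.3811

ranges = [0.6600, 6.8000, 1.8475, 0.3811]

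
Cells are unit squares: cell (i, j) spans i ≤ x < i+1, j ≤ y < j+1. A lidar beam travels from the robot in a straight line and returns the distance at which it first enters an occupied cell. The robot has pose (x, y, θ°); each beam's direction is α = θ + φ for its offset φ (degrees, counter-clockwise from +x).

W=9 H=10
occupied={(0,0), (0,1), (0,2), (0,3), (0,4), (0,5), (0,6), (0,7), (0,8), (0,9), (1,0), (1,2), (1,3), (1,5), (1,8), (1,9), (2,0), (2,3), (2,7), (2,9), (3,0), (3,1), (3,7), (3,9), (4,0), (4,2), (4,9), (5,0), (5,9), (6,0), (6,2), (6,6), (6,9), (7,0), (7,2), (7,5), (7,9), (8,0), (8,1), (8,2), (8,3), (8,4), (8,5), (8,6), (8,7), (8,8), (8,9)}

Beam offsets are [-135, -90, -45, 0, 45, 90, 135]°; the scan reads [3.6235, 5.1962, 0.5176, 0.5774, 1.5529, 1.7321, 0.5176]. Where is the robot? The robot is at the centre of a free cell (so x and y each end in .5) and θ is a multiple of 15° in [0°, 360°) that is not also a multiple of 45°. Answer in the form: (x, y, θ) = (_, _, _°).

Enumerate (i+0.5, j+0.5, θ) over the 43 free cells and 16 admissible headings. For each, cast all 7 beams and compare to the given ranges.
  (2.5, 5.5, 210°): beam 1 = 1.5529 ≠ 3.6235 ✗
  (4.5, 1.5, 345°): beam 1 = 0.5774 ≠ 3.6235 ✗
  (4.5, 6.5, 300°): beam 1 = 1.9319 ≠ 3.6235 ✗
  (3.5, 2.5, 120°): beam 1 = 0.5176 ≠ 3.6235 ✗
  (1.5, 7.5, 165°): beam 1 = 0.5774 ≠ 3.6235 ✗
  …
  (5.5, 2.5, 210°): r_1=3.6235, r_2=5.1962, r_3=0.5176, r_4=0.5774, r_5=1.5529, r_6=1.7321, r_7=0.5176 — all match ✓
No second candidate reproduces the full scan.

(x, y, θ) = (5.5, 2.5, 210°)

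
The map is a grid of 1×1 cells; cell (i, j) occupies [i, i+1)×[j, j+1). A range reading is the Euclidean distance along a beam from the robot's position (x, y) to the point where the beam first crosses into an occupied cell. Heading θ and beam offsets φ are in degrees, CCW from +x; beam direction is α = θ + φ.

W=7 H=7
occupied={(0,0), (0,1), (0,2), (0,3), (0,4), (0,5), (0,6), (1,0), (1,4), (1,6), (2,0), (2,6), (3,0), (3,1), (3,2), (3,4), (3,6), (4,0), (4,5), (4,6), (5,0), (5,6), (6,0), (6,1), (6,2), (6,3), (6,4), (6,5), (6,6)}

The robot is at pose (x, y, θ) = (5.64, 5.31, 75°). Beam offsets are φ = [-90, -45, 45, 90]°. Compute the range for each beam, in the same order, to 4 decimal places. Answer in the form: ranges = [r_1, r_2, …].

beam 1: φ=-90°, α=345°
  dir = (cos 345°, sin 345°) = (0.9659, -0.2588); from cell (5,5)
  next x-line at t=0.3727, next y-line at t=1.1977; Δt_x=1.0353, Δt_y=3.8637
    x: enter (6,5) at t=0.3727 ← occupied
  → r_1 = 0.3727
beam 2: φ=-45°, α=30°
  dir = (cos 30°, sin 30°) = (0.8660, 0.5000); from cell (5,5)
  next x-line at t=0.4157, next y-line at t=1.3800; Δt_x=1.1547, Δt_y=2.0000
    x: enter (6,5) at t=0.4157 ← occupied
  → r_2 = 0.4157
beam 3: φ=45°, α=120°
  dir = (cos 120°, sin 120°) = (-0.5000, 0.8660); from cell (5,5)
  next x-line at t=1.2800, next y-line at t=0.7967; Δt_x=2.0000, Δt_y=1.1547
    y: enter (5,6) at t=0.7967 ← occupied
  → r_3 = 0.7967
beam 4: φ=90°, α=165°
  dir = (cos 165°, sin 165°) = (-0.9659, 0.2588); from cell (5,5)
  next x-line at t=0.6626, next y-line at t=2.6660; Δt_x=1.0353, Δt_y=3.8637
    x: enter (4,5) at t=0.6626 ← occupied
  → r_4 = 0.6626

ranges = [0.3727, 0.4157, 0.7967, 0.6626]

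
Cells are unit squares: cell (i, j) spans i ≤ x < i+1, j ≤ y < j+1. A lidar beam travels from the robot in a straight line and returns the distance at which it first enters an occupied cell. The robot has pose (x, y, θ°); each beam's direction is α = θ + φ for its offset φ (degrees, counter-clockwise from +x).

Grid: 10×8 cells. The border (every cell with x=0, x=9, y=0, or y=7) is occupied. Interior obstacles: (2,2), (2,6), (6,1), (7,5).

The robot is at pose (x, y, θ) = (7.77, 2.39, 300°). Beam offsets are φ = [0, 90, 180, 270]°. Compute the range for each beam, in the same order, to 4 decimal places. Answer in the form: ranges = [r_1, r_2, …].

ranges = [1.6050, 1.4203, 5.3232, 0.8891]

beam 1: φ=0°, α=300°
  d=(0.5000,-0.8660)  start (7,2)  tX=0.4600 tY=0.4503  stride 1/|dx|=2.0000 1/|dy|=1.1547
    cross y-line → (7,1), t=0.4503
    cross x-line → (8,1), t=0.4600
    cross y-line → (8,0), t=1.6050 (wall)
  → r_1 = 1.6050
beam 2: φ=90°, α=30°
  d=(0.8660,0.5000)  start (7,2)  tX=0.2656 tY=1.2200  stride 1/|dx|=1.1547 1/|dy|=2.0000
    cross x-line → (8,2), t=0.2656
    cross y-line → (8,3), t=1.2200
    cross x-line → (9,3), t=1.4203 (wall)
  → r_2 = 1.4203
beam 3: φ=180°, α=120°
  d=(-0.5000,0.8660)  start (7,2)  tX=1.5400 tY=0.7044  stride 1/|dx|=2.0000 1/|dy|=1.1547
    cross y-line → (7,3), t=0.7044
    cross x-line → (6,3), t=1.5400
    cross y-line → (6,4), t=1.8591
    cross y-line → (6,5), t=3.0138
    cross x-line → (5,5), t=3.5400
    cross y-line → (5,6), t=4.1685
    cross y-line → (5,7), t=5.3232 (wall)
  → r_3 = 5.3232
beam 4: φ=270°, α=210°
  d=(-0.8660,-0.5000)  start (7,2)  tX=0.8891 tY=0.7800  stride 1/|dx|=1.1547 1/|dy|=2.0000
    cross y-line → (7,1), t=0.7800
    cross x-line → (6,1), t=0.8891 (wall)
  → r_4 = 0.8891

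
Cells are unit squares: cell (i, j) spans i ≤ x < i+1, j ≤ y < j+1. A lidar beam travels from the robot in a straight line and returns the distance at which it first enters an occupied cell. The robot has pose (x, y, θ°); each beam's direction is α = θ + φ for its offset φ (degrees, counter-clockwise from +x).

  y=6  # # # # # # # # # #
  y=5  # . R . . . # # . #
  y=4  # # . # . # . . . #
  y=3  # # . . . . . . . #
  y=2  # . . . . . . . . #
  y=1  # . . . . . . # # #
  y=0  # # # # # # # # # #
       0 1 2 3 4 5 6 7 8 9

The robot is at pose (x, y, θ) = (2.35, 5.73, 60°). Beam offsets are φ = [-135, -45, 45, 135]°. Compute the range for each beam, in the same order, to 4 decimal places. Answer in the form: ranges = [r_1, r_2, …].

beam 1: φ=-135°, α=285°
  dir = (cos 285°, sin 285°) = (0.2588, -0.9659); from cell (2,5)
  next x-line at t=2.5114, next y-line at t=0.7558; Δt_x=3.8637, Δt_y=1.0353
    y: enter (2,4) at t=0.7558
    y: enter (2,3) at t=1.7910
    x: enter (3,3) at t=2.5114
    y: enter (3,2) at t=2.8263
    y: enter (3,1) at t=3.8616
    y: enter (3,0) at t=4.8969 ← occupied
  → r_1 = 4.8969
beam 2: φ=-45°, α=15°
  dir = (cos 15°, sin 15°) = (0.9659, 0.2588); from cell (2,5)
  next x-line at t=0.6729, next y-line at t=1.0432; Δt_x=1.0353, Δt_y=3.8637
    x: enter (3,5) at t=0.6729
    y: enter (3,6) at t=1.0432 ← occupied
  → r_2 = 1.0432
beam 3: φ=45°, α=105°
  dir = (cos 105°, sin 105°) = (-0.2588, 0.9659); from cell (2,5)
  next x-line at t=1.3523, next y-line at t=0.2795; Δt_x=3.8637, Δt_y=1.0353
    y: enter (2,6) at t=0.2795 ← occupied
  → r_3 = 0.2795
beam 4: φ=135°, α=195°
  dir = (cos 195°, sin 195°) = (-0.9659, -0.2588); from cell (2,5)
  next x-line at t=0.3623, next y-line at t=2.8205; Δt_x=1.0353, Δt_y=3.8637
    x: enter (1,5) at t=0.3623
    x: enter (0,5) at t=1.3976 ← occupied
  → r_4 = 1.3976

ranges = [4.8969, 1.0432, 0.2795, 1.3976]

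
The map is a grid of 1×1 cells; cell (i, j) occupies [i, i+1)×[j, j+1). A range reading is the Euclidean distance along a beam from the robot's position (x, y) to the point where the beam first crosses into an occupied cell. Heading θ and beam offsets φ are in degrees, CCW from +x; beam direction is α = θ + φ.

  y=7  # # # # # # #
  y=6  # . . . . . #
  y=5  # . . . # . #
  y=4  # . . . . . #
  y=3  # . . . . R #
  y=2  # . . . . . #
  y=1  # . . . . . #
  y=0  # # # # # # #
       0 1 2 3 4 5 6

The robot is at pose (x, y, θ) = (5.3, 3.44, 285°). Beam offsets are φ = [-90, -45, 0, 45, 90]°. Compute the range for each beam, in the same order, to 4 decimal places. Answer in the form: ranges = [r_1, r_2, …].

ranges = [4.4517, 2.8175, 2.5261, 0.8083, 0.7247]

beam 1: φ=-90°, α=195°
  cosα=-0.9659 sinα=-0.2588 | (5,3) | tMaxX 0.3106 tMaxY 1.7000 | tΔX 1.0353 tΔY 3.8637
    t=0.3106 [x] (4,3)
    t=1.3459 [x] (3,3)
    t=1.7000 [y] (3,2)
    t=2.3811 [x] (2,2)
    t=3.4164 [x] (1,2)
    t=4.4517 [x] (0,2) — stop
  → r_1 = 4.4517
beam 2: φ=-45°, α=240°
  cosα=-0.5000 sinα=-0.8660 | (5,3) | tMaxX 0.6000 tMaxY 0.5081 | tΔX 2.0000 tΔY 1.1547
    t=0.5081 [y] (5,2)
    t=0.6000 [x] (4,2)
    t=1.6628 [y] (4,1)
    t=2.6000 [x] (3,1)
    t=2.8175 [y] (3,0) — stop
  → r_2 = 2.8175
beam 3: φ=0°, α=285°
  cosα=0.2588 sinα=-0.9659 | (5,3) | tMaxX 2.7046 tMaxY 0.4555 | tΔX 3.8637 tΔY 1.0353
    t=0.4555 [y] (5,2)
    t=1.4908 [y] (5,1)
    t=2.5261 [y] (5,0) — stop
  → r_3 = 2.5261
beam 4: φ=45°, α=330°
  cosα=0.8660 sinα=-0.5000 | (5,3) | tMaxX 0.8083 tMaxY 0.8800 | tΔX 1.1547 tΔY 2.0000
    t=0.8083 [x] (6,3) — stop
  → r_4 = 0.8083
beam 5: φ=90°, α=15°
  cosα=0.9659 sinα=0.2588 | (5,3) | tMaxX 0.7247 tMaxY 2.1637 | tΔX 1.0353 tΔY 3.8637
    t=0.7247 [x] (6,3) — stop
  → r_5 = 0.7247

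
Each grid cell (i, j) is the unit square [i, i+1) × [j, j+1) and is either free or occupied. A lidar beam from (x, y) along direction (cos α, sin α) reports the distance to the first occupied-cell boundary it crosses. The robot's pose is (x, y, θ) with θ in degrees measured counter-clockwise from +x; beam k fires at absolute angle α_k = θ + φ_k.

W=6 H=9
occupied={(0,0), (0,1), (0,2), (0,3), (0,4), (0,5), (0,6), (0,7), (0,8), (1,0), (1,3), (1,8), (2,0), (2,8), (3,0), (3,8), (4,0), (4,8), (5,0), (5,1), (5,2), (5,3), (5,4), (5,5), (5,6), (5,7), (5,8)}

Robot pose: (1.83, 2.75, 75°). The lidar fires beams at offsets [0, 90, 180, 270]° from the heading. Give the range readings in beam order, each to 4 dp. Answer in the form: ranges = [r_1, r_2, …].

ranges = [0.2588, 0.8593, 1.8117, 3.2818]

beam 1: φ=0°, α=75°
  cosα=0.2588 sinα=0.9659 | (1,2) | tMaxX 0.6568 tMaxY 0.2588 | tΔX 3.8637 tΔY 1.0353
    t=0.2588 [y] (1,3) — stop
  → r_1 = 0.2588
beam 2: φ=90°, α=165°
  cosα=-0.9659 sinα=0.2588 | (1,2) | tMaxX 0.8593 tMaxY 0.9659 | tΔX 1.0353 tΔY 3.8637
    t=0.8593 [x] (0,2) — stop
  → r_2 = 0.8593
beam 3: φ=180°, α=255°
  cosα=-0.2588 sinα=-0.9659 | (1,2) | tMaxX 3.2069 tMaxY 0.7765 | tΔX 3.8637 tΔY 1.0353
    t=0.7765 [y] (1,1)
    t=1.8117 [y] (1,0) — stop
  → r_3 = 1.8117
beam 4: φ=270°, α=345°
  cosα=0.9659 sinα=-0.2588 | (1,2) | tMaxX 0.1760 tMaxY 2.8978 | tΔX 1.0353 tΔY 3.8637
    t=0.1760 [x] (2,2)
    t=1.2113 [x] (3,2)
    t=2.2465 [x] (4,2)
    t=2.8978 [y] (4,1)
    t=3.2818 [x] (5,1) — stop
  → r_4 = 3.2818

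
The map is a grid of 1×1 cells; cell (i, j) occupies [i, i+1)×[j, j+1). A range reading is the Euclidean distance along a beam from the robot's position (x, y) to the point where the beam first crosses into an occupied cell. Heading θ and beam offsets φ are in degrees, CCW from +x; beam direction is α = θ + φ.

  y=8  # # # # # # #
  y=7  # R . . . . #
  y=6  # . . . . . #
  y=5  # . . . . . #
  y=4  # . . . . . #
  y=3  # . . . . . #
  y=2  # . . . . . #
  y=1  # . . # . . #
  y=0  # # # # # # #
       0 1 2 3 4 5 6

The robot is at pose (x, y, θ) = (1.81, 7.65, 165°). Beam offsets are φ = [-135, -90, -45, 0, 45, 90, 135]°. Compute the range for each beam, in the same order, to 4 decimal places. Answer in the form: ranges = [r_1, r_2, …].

beam 1: φ=-135°, α=30°
  d=(0.8660,0.5000)  start (1,7)  tX=0.2194 tY=0.7000  stride 1/|dx|=1.1547 1/|dy|=2.0000
    cross x-line → (2,7), t=0.2194
    cross y-line → (2,8), t=0.7000 (wall)
  → r_1 = 0.7000
beam 2: φ=-90°, α=75°
  d=(0.2588,0.9659)  start (1,7)  tX=0.7341 tY=0.3623  stride 1/|dx|=3.8637 1/|dy|=1.0353
    cross y-line → (1,8), t=0.3623 (wall)
  → r_2 = 0.3623
beam 3: φ=-45°, α=120°
  d=(-0.5000,0.8660)  start (1,7)  tX=1.6200 tY=0.4041  stride 1/|dx|=2.0000 1/|dy|=1.1547
    cross y-line → (1,8), t=0.4041 (wall)
  → r_3 = 0.4041
beam 4: φ=0°, α=165°
  d=(-0.9659,0.2588)  start (1,7)  tX=0.8386 tY=1.3523  stride 1/|dx|=1.0353 1/|dy|=3.8637
    cross x-line → (0,7), t=0.8386 (wall)
  → r_4 = 0.8386
beam 5: φ=45°, α=210°
  d=(-0.8660,-0.5000)  start (1,7)  tX=0.9353 tY=1.3000  stride 1/|dx|=1.1547 1/|dy|=2.0000
    cross x-line → (0,7), t=0.9353 (wall)
  → r_5 = 0.9353
beam 6: φ=90°, α=255°
  d=(-0.2588,-0.9659)  start (1,7)  tX=3.1296 tY=0.6729  stride 1/|dx|=3.8637 1/|dy|=1.0353
    cross y-line → (1,6), t=0.6729
    cross y-line → (1,5), t=1.7082
    cross y-line → (1,4), t=2.7435
    cross x-line → (0,4), t=3.1296 (wall)
  → r_6 = 3.1296
beam 7: φ=135°, α=300°
  d=(0.5000,-0.8660)  start (1,7)  tX=0.3800 tY=0.7506  stride 1/|dx|=2.0000 1/|dy|=1.1547
    cross x-line → (2,7), t=0.3800
    cross y-line → (2,6), t=0.7506
    cross y-line → (2,5), t=1.9053
    cross x-line → (3,5), t=2.3800
    cross y-line → (3,4), t=3.0600
    cross y-line → (3,3), t=4.2147
    cross x-line → (4,3), t=4.3800
    cross y-line → (4,2), t=5.3694
    cross x-line → (5,2), t=6.3800
    cross y-line → (5,1), t=6.5241
    cross y-line → (5,0), t=7.6788 (wall)
  → r_7 = 7.6788

ranges = [0.7000, 0.3623, 0.4041, 0.8386, 0.9353, 3.1296, 7.6788]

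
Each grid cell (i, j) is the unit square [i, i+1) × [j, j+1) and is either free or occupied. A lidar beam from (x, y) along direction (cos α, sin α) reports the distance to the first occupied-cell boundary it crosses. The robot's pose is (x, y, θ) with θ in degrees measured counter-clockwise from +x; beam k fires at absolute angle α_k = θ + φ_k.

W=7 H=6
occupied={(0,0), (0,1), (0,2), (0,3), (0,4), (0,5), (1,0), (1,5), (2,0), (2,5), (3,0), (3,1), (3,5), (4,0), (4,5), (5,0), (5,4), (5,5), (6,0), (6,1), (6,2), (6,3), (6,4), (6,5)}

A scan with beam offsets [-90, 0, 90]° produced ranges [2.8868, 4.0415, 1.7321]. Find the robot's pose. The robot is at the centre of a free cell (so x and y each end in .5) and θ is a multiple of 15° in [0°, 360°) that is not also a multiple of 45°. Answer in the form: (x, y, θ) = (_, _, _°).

Enumerate (i+0.5, j+0.5, θ) over the 18 free cells and 16 admissible headings. For each, cast all 3 beams and compare to the given ranges.
  (4.5, 1.5, 345°): beam 1 = 0.5176 ≠ 2.8868 ✗
  (2.5, 4.5, 255°): beam 1 = 1.5529 ≠ 2.8868 ✗
  (1.5, 1.5, 330°): beam 1 = 0.5774 ≠ 2.8868 ✗
  …
  (2.5, 3.5, 330°): r_1=2.8868, r_2=4.0415, r_3=1.7321 — all match ✓
Only this pose fits every beam.

(x, y, θ) = (2.5, 3.5, 330°)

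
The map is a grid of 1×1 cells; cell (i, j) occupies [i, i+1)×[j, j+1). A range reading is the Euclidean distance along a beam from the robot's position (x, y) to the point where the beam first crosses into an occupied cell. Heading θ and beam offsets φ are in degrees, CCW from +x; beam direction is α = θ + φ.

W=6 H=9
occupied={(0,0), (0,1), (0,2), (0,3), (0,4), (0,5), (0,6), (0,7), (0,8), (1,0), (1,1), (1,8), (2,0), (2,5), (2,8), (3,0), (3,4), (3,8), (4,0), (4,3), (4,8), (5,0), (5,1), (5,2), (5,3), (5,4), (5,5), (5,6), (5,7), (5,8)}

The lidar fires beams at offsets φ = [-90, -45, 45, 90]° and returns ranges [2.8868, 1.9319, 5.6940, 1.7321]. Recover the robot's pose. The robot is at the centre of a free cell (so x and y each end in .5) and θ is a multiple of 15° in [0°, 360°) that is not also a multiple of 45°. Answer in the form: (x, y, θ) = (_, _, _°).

The pose lattice has 24·16 = 384 candidates. Test each by forward raycasting.
  (1.5, 7.5, 165°): beam 1 = 0.5176 ≠ 2.8868 ✗
  (3.5, 5.5, 120°): beam 1 = 1.7321 ≠ 2.8868 ✗
  (1.5, 2.5, 75°): beam 1 = 3.6235 ≠ 2.8868 ✗
  (1.5, 2.5, 165°): beam 1 = 2.5882 ≠ 2.8868 ✗
  (1.5, 4.5, 150°): beam 1 = 1.0000 ≠ 2.8868 ✗
  …
  (2.5, 2.5, 60°): r_1=2.8868, r_2=1.9319, r_3=5.6940, r_4=1.7321 — all match ✓
Unique over the lattice → pose = (2.5, 2.5, 60°).

(x, y, θ) = (2.5, 2.5, 60°)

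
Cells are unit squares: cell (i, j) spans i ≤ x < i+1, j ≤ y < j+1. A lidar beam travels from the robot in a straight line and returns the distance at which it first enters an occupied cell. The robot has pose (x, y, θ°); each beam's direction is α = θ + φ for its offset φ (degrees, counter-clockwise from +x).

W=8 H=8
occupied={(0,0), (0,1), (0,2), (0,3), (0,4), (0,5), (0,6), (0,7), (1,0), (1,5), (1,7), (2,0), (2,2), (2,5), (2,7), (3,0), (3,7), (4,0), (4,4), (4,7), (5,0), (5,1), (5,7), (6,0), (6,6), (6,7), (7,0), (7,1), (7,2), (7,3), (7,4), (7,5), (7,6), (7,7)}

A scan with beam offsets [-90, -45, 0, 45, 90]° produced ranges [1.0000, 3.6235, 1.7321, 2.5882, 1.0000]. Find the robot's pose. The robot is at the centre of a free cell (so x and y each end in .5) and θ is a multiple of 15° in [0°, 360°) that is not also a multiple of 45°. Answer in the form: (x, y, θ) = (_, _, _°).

Enumerate (i+0.5, j+0.5, θ) over the 30 free cells and 16 admissible headings. For each, cast all 5 beams and compare to the given ranges.
  (4.5, 5.5, 300°): beam 1 = 4.0415 ≠ 1.0000 ✗
  (6.5, 5.5, 255°): beam 1 = 5.6940 ≠ 1.0000 ✗
  (5.5, 6.5, 345°): beam 1 = 1.9319 ≠ 1.0000 ✗
  (3.5, 3.5, 330°): beam 2 = 2.5882 ≠ 3.6235 ✗
  (3.5, 1.5, 330°): beam 1 = 0.5774 ≠ 1.0000 ✗
  …
  (3.5, 3.5, 120°): r_1=1.0000, r_2=3.6235, r_3=1.7321, r_4=2.5882, r_5=1.0000 — all match ✓
No second candidate reproduces the full scan.

(x, y, θ) = (3.5, 3.5, 120°)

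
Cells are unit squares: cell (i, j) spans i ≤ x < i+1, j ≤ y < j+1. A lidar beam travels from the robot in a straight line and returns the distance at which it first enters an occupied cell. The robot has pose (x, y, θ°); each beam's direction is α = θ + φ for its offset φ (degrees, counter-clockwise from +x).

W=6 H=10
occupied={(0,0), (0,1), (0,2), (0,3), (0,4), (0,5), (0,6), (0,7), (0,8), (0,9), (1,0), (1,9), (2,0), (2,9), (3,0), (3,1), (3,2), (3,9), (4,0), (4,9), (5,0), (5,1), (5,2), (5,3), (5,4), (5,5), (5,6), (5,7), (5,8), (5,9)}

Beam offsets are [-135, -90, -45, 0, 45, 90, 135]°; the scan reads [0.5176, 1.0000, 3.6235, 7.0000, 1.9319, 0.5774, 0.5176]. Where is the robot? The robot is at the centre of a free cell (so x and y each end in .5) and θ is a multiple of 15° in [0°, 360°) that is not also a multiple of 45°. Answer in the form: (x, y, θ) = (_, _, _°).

(x, y, θ) = (4.5, 8.5, 240°)

The pose lattice has 30·16 = 480 candidates. Test each by forward raycasting.
  (1.5, 4.5, 210°): beam 1 = 4.6587 ≠ 0.5176 ✗
  (2.5, 2.5, 120°): beam 2 = 0.5774 ≠ 1.0000 ✗
  (3.5, 6.5, 285°): beam 1 = 2.8868 ≠ 0.5176 ✗
  (3.5, 5.5, 15°): beam 1 = 5.0000 ≠ 0.5176 ✗
  …
  (4.5, 8.5, 240°): r_1=0.5176, r_2=1.0000, r_3=3.6235, r_4=7.0000, r_5=1.9319, r_6=0.5774, r_7=0.5176 — all match ✓
No second candidate reproduces the full scan.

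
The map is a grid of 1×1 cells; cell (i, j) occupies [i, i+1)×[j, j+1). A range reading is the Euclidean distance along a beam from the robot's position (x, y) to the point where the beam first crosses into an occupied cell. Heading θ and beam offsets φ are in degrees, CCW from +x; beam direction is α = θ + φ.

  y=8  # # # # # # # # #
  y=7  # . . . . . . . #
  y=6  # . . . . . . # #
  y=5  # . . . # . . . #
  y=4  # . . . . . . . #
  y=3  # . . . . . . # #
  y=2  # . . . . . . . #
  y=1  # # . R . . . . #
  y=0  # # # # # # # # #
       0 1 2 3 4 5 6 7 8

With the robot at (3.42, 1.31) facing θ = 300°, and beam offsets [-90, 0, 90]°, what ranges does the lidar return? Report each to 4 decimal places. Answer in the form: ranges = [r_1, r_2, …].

ranges = [0.6200, 0.3580, 4.1338]

beam 1: φ=-90°, α=210°
  cosα=-0.8660 sinα=-0.5000 | (3,1) | tMaxX 0.4850 tMaxY 0.6200 | tΔX 1.1547 tΔY 2.0000
    t=0.4850 [x] (2,1)
    t=0.6200 [y] (2,0) — stop
  → r_1 = 0.6200
beam 2: φ=0°, α=300°
  cosα=0.5000 sinα=-0.8660 | (3,1) | tMaxX 1.1600 tMaxY 0.3580 | tΔX 2.0000 tΔY 1.1547
    t=0.3580 [y] (3,0) — stop
  → r_2 = 0.3580
beam 3: φ=90°, α=30°
  cosα=0.8660 sinα=0.5000 | (3,1) | tMaxX 0.6697 tMaxY 1.3800 | tΔX 1.1547 tΔY 2.0000
    t=0.6697 [x] (4,1)
    t=1.3800 [y] (4,2)
    t=1.8244 [x] (5,2)
    t=2.9791 [x] (6,2)
    t=3.3800 [y] (6,3)
    t=4.1338 [x] (7,3) — stop
  → r_3 = 4.1338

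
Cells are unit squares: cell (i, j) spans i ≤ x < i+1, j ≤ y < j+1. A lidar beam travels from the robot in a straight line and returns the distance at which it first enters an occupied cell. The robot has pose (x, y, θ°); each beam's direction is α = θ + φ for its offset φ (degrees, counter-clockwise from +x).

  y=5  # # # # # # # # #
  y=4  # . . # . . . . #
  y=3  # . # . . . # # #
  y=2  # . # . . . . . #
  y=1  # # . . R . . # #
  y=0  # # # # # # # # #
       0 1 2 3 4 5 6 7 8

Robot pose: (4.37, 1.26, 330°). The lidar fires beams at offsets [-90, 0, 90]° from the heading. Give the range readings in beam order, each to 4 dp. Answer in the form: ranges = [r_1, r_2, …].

beam 1: φ=-90°, α=240°
  d=(-0.5000,-0.8660)  start (4,1)  tX=0.7400 tY=0.3002  stride 1/|dx|=2.0000 1/|dy|=1.1547
    cross y-line → (4,0), t=0.3002 (wall)
  → r_1 = 0.3002
beam 2: φ=0°, α=330°
  d=(0.8660,-0.5000)  start (4,1)  tX=0.7275 tY=0.5200  stride 1/|dx|=1.1547 1/|dy|=2.0000
    cross y-line → (4,0), t=0.5200 (wall)
  → r_2 = 0.5200
beam 3: φ=90°, α=60°
  d=(0.5000,0.8660)  start (4,1)  tX=1.2600 tY=0.8545  stride 1/|dx|=2.0000 1/|dy|=1.1547
    cross y-line → (4,2), t=0.8545
    cross x-line → (5,2), t=1.2600
    cross y-line → (5,3), t=2.0092
    cross y-line → (5,4), t=3.1639
    cross x-line → (6,4), t=3.2600
    cross y-line → (6,5), t=4.3186 (wall)
  → r_3 = 4.3186

ranges = [0.3002, 0.5200, 4.3186]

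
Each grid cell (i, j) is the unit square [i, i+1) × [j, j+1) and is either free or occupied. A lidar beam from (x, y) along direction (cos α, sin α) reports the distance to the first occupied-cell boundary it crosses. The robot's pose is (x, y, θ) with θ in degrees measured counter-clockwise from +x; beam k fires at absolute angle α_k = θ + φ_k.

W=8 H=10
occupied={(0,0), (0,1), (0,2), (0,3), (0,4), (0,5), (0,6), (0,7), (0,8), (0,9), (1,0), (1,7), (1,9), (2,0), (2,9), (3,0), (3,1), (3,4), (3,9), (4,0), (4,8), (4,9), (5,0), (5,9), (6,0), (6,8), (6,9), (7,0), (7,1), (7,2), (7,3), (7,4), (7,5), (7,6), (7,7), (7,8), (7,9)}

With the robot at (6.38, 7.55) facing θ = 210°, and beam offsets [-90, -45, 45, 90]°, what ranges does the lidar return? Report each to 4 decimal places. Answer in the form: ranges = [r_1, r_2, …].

beam 1: φ=-90°, α=120°
  direction (-0.5000, 0.8660); cell (6,7); t to first gridline: x 0.7600, y 0.5196 (then +2.0000 / +1.1547)
    (6,8) via y @ 0.5196  # hit
  → r_1 = 0.5196
beam 2: φ=-45°, α=165°
  direction (-0.9659, 0.2588); cell (6,7); t to first gridline: x 0.3934, y 1.7387 (then +1.0353 / +3.8637)
    (5,7) via x @ 0.3934
    (4,7) via x @ 1.4287
    (4,8) via y @ 1.7387  # hit
  → r_2 = 1.7387
beam 3: φ=45°, α=255°
  direction (-0.2588, -0.9659); cell (6,7); t to first gridline: x 1.4682, y 0.5694 (then +3.8637 / +1.0353)
    (6,6) via y @ 0.5694
    (5,6) via x @ 1.4682
    (5,5) via y @ 1.6047
    (5,4) via y @ 2.6400
    (5,3) via y @ 3.6752
    (5,2) via y @ 4.7105
    (4,2) via x @ 5.3319
    (4,1) via y @ 5.7458
    (4,0) via y @ 6.7811  # hit
  → r_3 = 6.7811
beam 4: φ=90°, α=300°
  direction (0.5000, -0.8660); cell (6,7); t to first gridline: x 1.2400, y 0.6351 (then +2.0000 / +1.1547)
    (6,6) via y @ 0.6351
    (7,6) via x @ 1.2400  # hit
  → r_4 = 1.2400

ranges = [0.5196, 1.7387, 6.7811, 1.2400]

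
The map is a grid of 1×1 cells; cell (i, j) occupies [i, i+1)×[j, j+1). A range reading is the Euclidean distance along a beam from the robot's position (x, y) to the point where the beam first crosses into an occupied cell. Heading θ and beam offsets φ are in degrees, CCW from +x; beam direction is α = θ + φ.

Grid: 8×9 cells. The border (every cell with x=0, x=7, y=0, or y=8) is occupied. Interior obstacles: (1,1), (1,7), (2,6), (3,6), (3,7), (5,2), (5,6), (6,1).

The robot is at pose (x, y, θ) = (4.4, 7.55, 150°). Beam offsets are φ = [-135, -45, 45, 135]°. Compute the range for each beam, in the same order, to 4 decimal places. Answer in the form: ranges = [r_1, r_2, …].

ranges = [1.7387, 0.4659, 0.4141, 4.7105]

beam 1: φ=-135°, α=15°
  direction (0.9659, 0.2588); cell (4,7); t to first gridline: x 0.6212, y 1.7387 (then +1.0353 / +3.8637)
    (5,7) via x @ 0.6212
    (6,7) via x @ 1.6564
    (6,8) via y @ 1.7387  # hit
  → r_1 = 1.7387
beam 2: φ=-45°, α=105°
  direction (-0.2588, 0.9659); cell (4,7); t to first gridline: x 1.5455, y 0.4659 (then +3.8637 / +1.0353)
    (4,8) via y @ 0.4659  # hit
  → r_2 = 0.4659
beam 3: φ=45°, α=195°
  direction (-0.9659, -0.2588); cell (4,7); t to first gridline: x 0.4141, y 2.1250 (then +1.0353 / +3.8637)
    (3,7) via x @ 0.4141  # hit
  → r_3 = 0.4141
beam 4: φ=135°, α=285°
  direction (0.2588, -0.9659); cell (4,7); t to first gridline: x 2.3182, y 0.5694 (then +3.8637 / +1.0353)
    (4,6) via y @ 0.5694
    (4,5) via y @ 1.6047
    (5,5) via x @ 2.3182
    (5,4) via y @ 2.6400
    (5,3) via y @ 3.6752
    (5,2) via y @ 4.7105  # hit
  → r_4 = 4.7105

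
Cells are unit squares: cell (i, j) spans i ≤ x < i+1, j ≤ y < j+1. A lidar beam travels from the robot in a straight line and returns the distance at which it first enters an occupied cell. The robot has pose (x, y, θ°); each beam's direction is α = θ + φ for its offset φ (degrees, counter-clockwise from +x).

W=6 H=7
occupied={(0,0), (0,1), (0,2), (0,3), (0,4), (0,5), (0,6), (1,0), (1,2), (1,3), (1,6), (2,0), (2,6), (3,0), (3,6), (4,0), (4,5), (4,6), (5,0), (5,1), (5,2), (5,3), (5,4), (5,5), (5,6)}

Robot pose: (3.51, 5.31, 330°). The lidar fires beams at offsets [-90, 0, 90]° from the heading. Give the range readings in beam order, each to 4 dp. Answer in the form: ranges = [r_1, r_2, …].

beam 1: φ=-90°, α=240°
  dir = (cos 240°, sin 240°) = (-0.5000, -0.8660); from cell (3,5)
  next x-line at t=1.0200, next y-line at t=0.3580; Δt_x=2.0000, Δt_y=1.1547
    y: enter (3,4) at t=0.3580
    x: enter (2,4) at t=1.0200
    y: enter (2,3) at t=1.5127
    y: enter (2,2) at t=2.6674
    x: enter (1,2) at t=3.0200 ← occupied
  → r_1 = 3.0200
beam 2: φ=0°, α=330°
  dir = (cos 330°, sin 330°) = (0.8660, -0.5000); from cell (3,5)
  next x-line at t=0.5658, next y-line at t=0.6200; Δt_x=1.1547, Δt_y=2.0000
    x: enter (4,5) at t=0.5658 ← occupied
  → r_2 = 0.5658
beam 3: φ=90°, α=60°
  dir = (cos 60°, sin 60°) = (0.5000, 0.8660); from cell (3,5)
  next x-line at t=0.9800, next y-line at t=0.7967; Δt_x=2.0000, Δt_y=1.1547
    y: enter (3,6) at t=0.7967 ← occupied
  → r_3 = 0.7967

ranges = [3.0200, 0.5658, 0.7967]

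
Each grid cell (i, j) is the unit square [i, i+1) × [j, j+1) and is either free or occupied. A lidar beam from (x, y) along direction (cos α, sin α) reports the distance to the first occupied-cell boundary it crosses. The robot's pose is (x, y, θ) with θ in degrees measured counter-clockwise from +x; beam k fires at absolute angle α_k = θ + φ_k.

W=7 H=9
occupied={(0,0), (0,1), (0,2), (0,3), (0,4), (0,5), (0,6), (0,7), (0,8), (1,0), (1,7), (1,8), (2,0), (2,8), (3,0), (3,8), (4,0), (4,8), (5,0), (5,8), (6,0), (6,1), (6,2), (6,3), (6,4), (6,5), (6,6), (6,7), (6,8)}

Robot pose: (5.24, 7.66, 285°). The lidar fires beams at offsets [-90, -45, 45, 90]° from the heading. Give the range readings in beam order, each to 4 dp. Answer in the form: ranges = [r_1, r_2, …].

ranges = [4.3896, 7.6903, 0.8776, 0.7868]

beam 1: φ=-90°, α=195°
  d=(-0.9659,-0.2588)  start (5,7)  tX=0.2485 tY=2.5500  stride 1/|dx|=1.0353 1/|dy|=3.8637
    cross x-line → (4,7), t=0.2485
    cross x-line → (3,7), t=1.2837
    cross x-line → (2,7), t=2.3190
    cross y-line → (2,6), t=2.5500
    cross x-line → (1,6), t=3.3543
    cross x-line → (0,6), t=4.3896 (wall)
  → r_1 = 4.3896
beam 2: φ=-45°, α=240°
  d=(-0.5000,-0.8660)  start (5,7)  tX=0.4800 tY=0.7621  stride 1/|dx|=2.0000 1/|dy|=1.1547
    cross x-line → (4,7), t=0.4800
    cross y-line → (4,6), t=0.7621
    cross y-line → (4,5), t=1.9168
    cross x-line → (3,5), t=2.4800
    cross y-line → (3,4), t=3.0715
    cross y-line → (3,3), t=4.2262
    cross x-line → (2,3), t=4.4800
    cross y-line → (2,2), t=5.3809
    cross x-line → (1,2), t=6.4800
    cross y-line → (1,1), t=6.5356
    cross y-line → (1,0), t=7.6903 (wall)
  → r_2 = 7.6903
beam 3: φ=45°, α=330°
  d=(0.8660,-0.5000)  start (5,7)  tX=0.8776 tY=1.3200  stride 1/|dx|=1.1547 1/|dy|=2.0000
    cross x-line → (6,7), t=0.8776 (wall)
  → r_3 = 0.8776
beam 4: φ=90°, α=15°
  d=(0.9659,0.2588)  start (5,7)  tX=0.7868 tY=1.3137  stride 1/|dx|=1.0353 1/|dy|=3.8637
    cross x-line → (6,7), t=0.7868 (wall)
  → r_4 = 0.7868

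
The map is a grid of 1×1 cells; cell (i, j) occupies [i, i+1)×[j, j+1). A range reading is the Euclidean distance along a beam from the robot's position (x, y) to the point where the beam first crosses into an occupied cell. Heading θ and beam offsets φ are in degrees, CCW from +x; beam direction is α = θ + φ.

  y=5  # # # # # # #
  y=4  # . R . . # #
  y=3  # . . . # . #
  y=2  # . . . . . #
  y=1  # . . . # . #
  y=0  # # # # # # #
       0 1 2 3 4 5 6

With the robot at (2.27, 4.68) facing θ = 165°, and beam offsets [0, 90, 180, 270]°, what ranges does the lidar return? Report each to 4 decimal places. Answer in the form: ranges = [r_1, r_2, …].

ranges = [1.2364, 3.8098, 2.6273, 0.3313]

beam 1: φ=0°, α=165°
  dir = (cos 165°, sin 165°) = (-0.9659, 0.2588); from cell (2,4)
  next x-line at t=0.2795, next y-line at t=1.2364; Δt_x=1.0353, Δt_y=3.8637
    x: enter (1,4) at t=0.2795
    y: enter (1,5) at t=1.2364 ← occupied
  → r_1 = 1.2364
beam 2: φ=90°, α=255°
  dir = (cos 255°, sin 255°) = (-0.2588, -0.9659); from cell (2,4)
  next x-line at t=1.0432, next y-line at t=0.7040; Δt_x=3.8637, Δt_y=1.0353
    y: enter (2,3) at t=0.7040
    x: enter (1,3) at t=1.0432
    y: enter (1,2) at t=1.7393
    y: enter (1,1) at t=2.7745
    y: enter (1,0) at t=3.8098 ← occupied
  → r_2 = 3.8098
beam 3: φ=180°, α=345°
  dir = (cos 345°, sin 345°) = (0.9659, -0.2588); from cell (2,4)
  next x-line at t=0.7558, next y-line at t=2.6273; Δt_x=1.0353, Δt_y=3.8637
    x: enter (3,4) at t=0.7558
    x: enter (4,4) at t=1.7910
    y: enter (4,3) at t=2.6273 ← occupied
  → r_3 = 2.6273
beam 4: φ=270°, α=75°
  dir = (cos 75°, sin 75°) = (0.2588, 0.9659); from cell (2,4)
  next x-line at t=2.8205, next y-line at t=0.3313; Δt_x=3.8637, Δt_y=1.0353
    y: enter (2,5) at t=0.3313 ← occupied
  → r_4 = 0.3313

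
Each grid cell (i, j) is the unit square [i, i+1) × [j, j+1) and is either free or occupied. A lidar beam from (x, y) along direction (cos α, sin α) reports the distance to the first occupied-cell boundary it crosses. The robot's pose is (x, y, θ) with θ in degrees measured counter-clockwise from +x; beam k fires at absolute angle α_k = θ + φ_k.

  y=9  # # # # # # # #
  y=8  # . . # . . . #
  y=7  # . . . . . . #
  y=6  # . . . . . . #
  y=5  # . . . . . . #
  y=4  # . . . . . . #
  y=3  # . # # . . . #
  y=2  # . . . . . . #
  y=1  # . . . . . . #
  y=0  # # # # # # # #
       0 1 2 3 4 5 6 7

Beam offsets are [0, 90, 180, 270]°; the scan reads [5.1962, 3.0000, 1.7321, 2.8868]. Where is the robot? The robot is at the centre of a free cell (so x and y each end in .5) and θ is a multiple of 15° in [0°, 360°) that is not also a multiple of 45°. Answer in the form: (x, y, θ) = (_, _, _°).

The pose lattice has 45·16 = 720 candidates. Test each by forward raycasting.
  (2.5, 2.5, 30°): beam 1 = 1.0000 ≠ 5.1962 ✗
  (1.5, 3.5, 15°): beam 1 = 0.5176 ≠ 5.1962 ✗
  (5.5, 8.5, 120°): beam 1 = 0.5774 ≠ 5.1962 ✗
  …
  (5.5, 6.5, 210°): r_1=5.1962, r_2=3.0000, r_3=1.7321, r_4=2.8868 — all match ✓
Only this pose fits every beam.

(x, y, θ) = (5.5, 6.5, 210°)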